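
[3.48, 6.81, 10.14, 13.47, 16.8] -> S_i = 3.48 + 3.33*i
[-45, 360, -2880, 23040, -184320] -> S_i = -45*-8^i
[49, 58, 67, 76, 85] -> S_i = 49 + 9*i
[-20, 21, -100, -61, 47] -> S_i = Random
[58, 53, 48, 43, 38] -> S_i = 58 + -5*i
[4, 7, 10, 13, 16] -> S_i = 4 + 3*i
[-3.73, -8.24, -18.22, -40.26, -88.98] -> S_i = -3.73*2.21^i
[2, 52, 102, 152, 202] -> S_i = 2 + 50*i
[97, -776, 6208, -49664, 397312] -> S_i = 97*-8^i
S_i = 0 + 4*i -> [0, 4, 8, 12, 16]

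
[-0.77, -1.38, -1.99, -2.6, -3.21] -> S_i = -0.77 + -0.61*i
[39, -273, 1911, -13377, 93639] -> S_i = 39*-7^i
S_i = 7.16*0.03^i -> [7.16, 0.21, 0.01, 0.0, 0.0]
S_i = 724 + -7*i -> [724, 717, 710, 703, 696]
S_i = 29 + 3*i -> [29, 32, 35, 38, 41]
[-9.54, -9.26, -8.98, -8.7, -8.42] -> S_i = -9.54 + 0.28*i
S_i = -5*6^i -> [-5, -30, -180, -1080, -6480]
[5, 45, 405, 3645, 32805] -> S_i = 5*9^i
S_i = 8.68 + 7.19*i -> [8.68, 15.87, 23.06, 30.25, 37.44]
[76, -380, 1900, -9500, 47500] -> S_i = 76*-5^i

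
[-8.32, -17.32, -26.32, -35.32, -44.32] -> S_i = -8.32 + -9.00*i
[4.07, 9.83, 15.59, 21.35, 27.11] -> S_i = 4.07 + 5.76*i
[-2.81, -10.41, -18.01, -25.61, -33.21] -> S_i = -2.81 + -7.60*i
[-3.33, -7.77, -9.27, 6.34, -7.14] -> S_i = Random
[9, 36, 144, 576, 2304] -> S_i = 9*4^i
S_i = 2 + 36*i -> [2, 38, 74, 110, 146]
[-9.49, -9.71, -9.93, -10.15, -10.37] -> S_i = -9.49 + -0.22*i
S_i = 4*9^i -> [4, 36, 324, 2916, 26244]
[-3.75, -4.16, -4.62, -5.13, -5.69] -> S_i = -3.75*1.11^i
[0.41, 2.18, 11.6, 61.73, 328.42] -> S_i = 0.41*5.32^i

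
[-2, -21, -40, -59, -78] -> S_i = -2 + -19*i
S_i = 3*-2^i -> [3, -6, 12, -24, 48]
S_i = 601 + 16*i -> [601, 617, 633, 649, 665]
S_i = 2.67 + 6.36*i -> [2.67, 9.03, 15.39, 21.75, 28.11]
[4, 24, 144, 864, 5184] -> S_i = 4*6^i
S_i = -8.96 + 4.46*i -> [-8.96, -4.5, -0.04, 4.42, 8.88]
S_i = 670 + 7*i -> [670, 677, 684, 691, 698]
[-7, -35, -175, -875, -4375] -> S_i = -7*5^i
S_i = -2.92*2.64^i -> [-2.92, -7.71, -20.35, -53.73, -141.84]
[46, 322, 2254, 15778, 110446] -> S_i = 46*7^i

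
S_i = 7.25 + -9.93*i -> [7.25, -2.68, -12.61, -22.54, -32.47]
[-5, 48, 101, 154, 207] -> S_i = -5 + 53*i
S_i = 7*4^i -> [7, 28, 112, 448, 1792]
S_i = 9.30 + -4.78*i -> [9.3, 4.52, -0.26, -5.04, -9.82]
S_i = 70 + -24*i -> [70, 46, 22, -2, -26]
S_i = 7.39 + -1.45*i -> [7.39, 5.94, 4.49, 3.04, 1.59]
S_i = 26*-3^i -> [26, -78, 234, -702, 2106]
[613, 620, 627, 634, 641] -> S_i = 613 + 7*i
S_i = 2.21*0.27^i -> [2.21, 0.6, 0.16, 0.04, 0.01]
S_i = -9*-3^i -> [-9, 27, -81, 243, -729]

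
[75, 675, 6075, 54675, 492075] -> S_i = 75*9^i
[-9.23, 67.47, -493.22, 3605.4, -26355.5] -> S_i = -9.23*(-7.31)^i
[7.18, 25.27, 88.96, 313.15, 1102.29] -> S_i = 7.18*3.52^i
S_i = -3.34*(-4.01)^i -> [-3.34, 13.39, -53.71, 215.37, -863.62]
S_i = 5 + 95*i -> [5, 100, 195, 290, 385]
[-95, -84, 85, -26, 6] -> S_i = Random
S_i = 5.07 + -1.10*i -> [5.07, 3.97, 2.87, 1.77, 0.67]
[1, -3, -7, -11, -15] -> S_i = 1 + -4*i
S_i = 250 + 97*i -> [250, 347, 444, 541, 638]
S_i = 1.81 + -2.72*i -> [1.81, -0.91, -3.63, -6.35, -9.07]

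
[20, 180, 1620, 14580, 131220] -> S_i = 20*9^i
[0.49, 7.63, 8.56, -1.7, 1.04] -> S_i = Random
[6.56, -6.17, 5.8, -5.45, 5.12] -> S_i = 6.56*(-0.94)^i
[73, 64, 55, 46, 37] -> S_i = 73 + -9*i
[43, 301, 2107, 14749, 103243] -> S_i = 43*7^i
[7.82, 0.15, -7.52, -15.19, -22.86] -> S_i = 7.82 + -7.67*i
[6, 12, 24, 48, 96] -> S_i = 6*2^i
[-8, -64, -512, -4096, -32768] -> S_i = -8*8^i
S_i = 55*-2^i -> [55, -110, 220, -440, 880]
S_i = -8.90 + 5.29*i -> [-8.9, -3.61, 1.68, 6.97, 12.26]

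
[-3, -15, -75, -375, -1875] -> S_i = -3*5^i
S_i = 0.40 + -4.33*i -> [0.4, -3.93, -8.26, -12.59, -16.92]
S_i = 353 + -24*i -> [353, 329, 305, 281, 257]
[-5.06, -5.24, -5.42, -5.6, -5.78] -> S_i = -5.06 + -0.18*i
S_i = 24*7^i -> [24, 168, 1176, 8232, 57624]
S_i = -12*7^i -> [-12, -84, -588, -4116, -28812]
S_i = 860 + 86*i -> [860, 946, 1032, 1118, 1204]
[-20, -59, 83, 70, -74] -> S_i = Random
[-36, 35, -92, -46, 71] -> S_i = Random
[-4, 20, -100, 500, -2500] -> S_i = -4*-5^i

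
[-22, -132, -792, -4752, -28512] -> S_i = -22*6^i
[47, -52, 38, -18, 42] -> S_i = Random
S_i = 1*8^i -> [1, 8, 64, 512, 4096]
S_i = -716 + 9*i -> [-716, -707, -698, -689, -680]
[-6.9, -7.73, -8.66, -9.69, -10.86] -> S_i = -6.90*1.12^i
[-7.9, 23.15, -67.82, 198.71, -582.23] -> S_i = -7.90*(-2.93)^i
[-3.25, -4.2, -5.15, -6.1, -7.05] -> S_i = -3.25 + -0.95*i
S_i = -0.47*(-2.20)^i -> [-0.47, 1.03, -2.27, 5.0, -11.01]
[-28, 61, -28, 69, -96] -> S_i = Random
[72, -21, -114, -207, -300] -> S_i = 72 + -93*i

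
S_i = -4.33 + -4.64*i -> [-4.33, -8.97, -13.61, -18.25, -22.89]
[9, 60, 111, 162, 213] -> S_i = 9 + 51*i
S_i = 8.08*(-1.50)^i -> [8.08, -12.12, 18.18, -27.27, 40.9]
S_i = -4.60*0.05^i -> [-4.6, -0.23, -0.01, -0.0, -0.0]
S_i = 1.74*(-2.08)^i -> [1.74, -3.62, 7.53, -15.66, 32.57]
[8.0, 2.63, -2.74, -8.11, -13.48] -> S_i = 8.00 + -5.37*i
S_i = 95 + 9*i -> [95, 104, 113, 122, 131]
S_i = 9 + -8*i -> [9, 1, -7, -15, -23]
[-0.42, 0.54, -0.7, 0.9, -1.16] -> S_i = -0.42*(-1.29)^i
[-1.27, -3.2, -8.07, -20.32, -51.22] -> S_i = -1.27*2.52^i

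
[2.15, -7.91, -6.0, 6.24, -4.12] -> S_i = Random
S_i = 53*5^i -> [53, 265, 1325, 6625, 33125]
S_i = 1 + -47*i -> [1, -46, -93, -140, -187]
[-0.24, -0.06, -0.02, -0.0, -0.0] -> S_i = -0.24*0.25^i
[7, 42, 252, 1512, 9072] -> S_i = 7*6^i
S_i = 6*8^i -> [6, 48, 384, 3072, 24576]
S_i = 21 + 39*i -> [21, 60, 99, 138, 177]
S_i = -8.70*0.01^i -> [-8.7, -0.09, -0.0, -0.0, -0.0]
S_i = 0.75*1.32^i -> [0.75, 0.99, 1.31, 1.72, 2.28]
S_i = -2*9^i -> [-2, -18, -162, -1458, -13122]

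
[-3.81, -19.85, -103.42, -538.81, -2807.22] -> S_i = -3.81*5.21^i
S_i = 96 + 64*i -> [96, 160, 224, 288, 352]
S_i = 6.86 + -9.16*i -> [6.86, -2.3, -11.46, -20.62, -29.78]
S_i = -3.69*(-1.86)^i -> [-3.69, 6.86, -12.77, 23.74, -44.16]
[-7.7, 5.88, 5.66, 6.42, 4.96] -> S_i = Random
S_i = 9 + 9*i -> [9, 18, 27, 36, 45]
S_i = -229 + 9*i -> [-229, -220, -211, -202, -193]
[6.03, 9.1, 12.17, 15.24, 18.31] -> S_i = 6.03 + 3.07*i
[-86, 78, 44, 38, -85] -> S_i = Random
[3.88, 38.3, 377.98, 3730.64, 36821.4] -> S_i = 3.88*9.87^i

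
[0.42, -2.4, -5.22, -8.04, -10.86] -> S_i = 0.42 + -2.82*i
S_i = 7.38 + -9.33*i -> [7.38, -1.95, -11.28, -20.61, -29.94]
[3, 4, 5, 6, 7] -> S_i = 3 + 1*i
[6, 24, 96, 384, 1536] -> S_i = 6*4^i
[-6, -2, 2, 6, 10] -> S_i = -6 + 4*i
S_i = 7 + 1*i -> [7, 8, 9, 10, 11]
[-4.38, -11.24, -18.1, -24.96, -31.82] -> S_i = -4.38 + -6.86*i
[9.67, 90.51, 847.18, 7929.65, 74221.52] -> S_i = 9.67*9.36^i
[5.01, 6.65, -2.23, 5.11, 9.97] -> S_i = Random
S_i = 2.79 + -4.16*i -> [2.79, -1.37, -5.53, -9.69, -13.85]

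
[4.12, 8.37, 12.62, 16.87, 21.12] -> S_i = 4.12 + 4.25*i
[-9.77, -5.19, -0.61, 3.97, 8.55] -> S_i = -9.77 + 4.58*i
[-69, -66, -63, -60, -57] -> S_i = -69 + 3*i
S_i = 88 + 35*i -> [88, 123, 158, 193, 228]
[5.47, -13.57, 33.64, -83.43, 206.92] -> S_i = 5.47*(-2.48)^i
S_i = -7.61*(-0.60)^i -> [-7.61, 4.57, -2.74, 1.64, -0.99]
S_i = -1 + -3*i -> [-1, -4, -7, -10, -13]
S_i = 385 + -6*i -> [385, 379, 373, 367, 361]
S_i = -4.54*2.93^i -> [-4.54, -13.3, -38.98, -114.2, -334.6]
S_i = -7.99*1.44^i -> [-7.99, -11.51, -16.57, -23.86, -34.36]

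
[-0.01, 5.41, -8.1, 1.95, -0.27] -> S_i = Random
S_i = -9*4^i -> [-9, -36, -144, -576, -2304]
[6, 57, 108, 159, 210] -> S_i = 6 + 51*i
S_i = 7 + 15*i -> [7, 22, 37, 52, 67]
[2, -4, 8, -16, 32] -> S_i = 2*-2^i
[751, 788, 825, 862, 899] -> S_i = 751 + 37*i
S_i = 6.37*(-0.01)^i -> [6.37, -0.06, 0.0, -0.0, 0.0]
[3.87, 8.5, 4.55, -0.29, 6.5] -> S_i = Random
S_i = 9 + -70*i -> [9, -61, -131, -201, -271]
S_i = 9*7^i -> [9, 63, 441, 3087, 21609]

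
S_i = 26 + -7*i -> [26, 19, 12, 5, -2]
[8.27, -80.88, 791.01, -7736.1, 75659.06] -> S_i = 8.27*(-9.78)^i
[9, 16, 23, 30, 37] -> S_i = 9 + 7*i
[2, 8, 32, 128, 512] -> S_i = 2*4^i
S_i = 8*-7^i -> [8, -56, 392, -2744, 19208]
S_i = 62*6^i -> [62, 372, 2232, 13392, 80352]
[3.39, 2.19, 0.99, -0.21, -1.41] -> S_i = 3.39 + -1.20*i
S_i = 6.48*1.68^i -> [6.48, 10.89, 18.29, 30.73, 51.62]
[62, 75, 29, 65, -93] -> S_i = Random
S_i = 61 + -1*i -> [61, 60, 59, 58, 57]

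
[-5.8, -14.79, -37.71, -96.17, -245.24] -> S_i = -5.80*2.55^i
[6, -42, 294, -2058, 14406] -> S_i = 6*-7^i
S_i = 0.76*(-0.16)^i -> [0.76, -0.12, 0.02, -0.0, 0.0]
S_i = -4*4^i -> [-4, -16, -64, -256, -1024]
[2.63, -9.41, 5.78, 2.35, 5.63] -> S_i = Random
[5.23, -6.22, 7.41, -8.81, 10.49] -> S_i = 5.23*(-1.19)^i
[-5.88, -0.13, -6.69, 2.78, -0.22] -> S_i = Random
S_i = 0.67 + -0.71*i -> [0.67, -0.04, -0.75, -1.46, -2.17]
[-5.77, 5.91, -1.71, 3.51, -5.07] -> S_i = Random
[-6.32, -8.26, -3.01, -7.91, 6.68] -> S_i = Random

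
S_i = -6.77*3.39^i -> [-6.77, -22.95, -77.8, -263.75, -894.1]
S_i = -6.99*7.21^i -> [-6.99, -50.4, -363.37, -2619.89, -18889.4]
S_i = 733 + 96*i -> [733, 829, 925, 1021, 1117]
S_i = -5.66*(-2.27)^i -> [-5.66, 12.85, -29.17, 66.21, -150.29]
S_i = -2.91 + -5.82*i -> [-2.91, -8.73, -14.55, -20.37, -26.19]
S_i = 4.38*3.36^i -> [4.38, 14.72, 49.45, 166.15, 558.25]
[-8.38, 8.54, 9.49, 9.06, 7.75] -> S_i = Random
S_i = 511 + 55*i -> [511, 566, 621, 676, 731]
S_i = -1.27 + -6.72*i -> [-1.27, -7.99, -14.71, -21.43, -28.15]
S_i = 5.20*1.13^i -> [5.2, 5.88, 6.64, 7.5, 8.48]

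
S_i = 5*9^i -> [5, 45, 405, 3645, 32805]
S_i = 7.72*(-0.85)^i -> [7.72, -6.56, 5.58, -4.74, 4.03]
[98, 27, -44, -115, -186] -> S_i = 98 + -71*i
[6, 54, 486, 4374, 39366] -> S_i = 6*9^i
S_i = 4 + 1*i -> [4, 5, 6, 7, 8]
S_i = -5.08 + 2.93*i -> [-5.08, -2.15, 0.78, 3.71, 6.64]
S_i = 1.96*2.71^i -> [1.96, 5.31, 14.39, 39.01, 105.71]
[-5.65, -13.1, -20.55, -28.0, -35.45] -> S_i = -5.65 + -7.45*i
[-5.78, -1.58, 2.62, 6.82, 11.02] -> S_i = -5.78 + 4.20*i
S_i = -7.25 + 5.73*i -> [-7.25, -1.52, 4.21, 9.94, 15.67]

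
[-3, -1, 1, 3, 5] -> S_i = -3 + 2*i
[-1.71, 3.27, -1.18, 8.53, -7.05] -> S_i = Random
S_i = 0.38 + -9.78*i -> [0.38, -9.4, -19.18, -28.96, -38.74]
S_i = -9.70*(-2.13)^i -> [-9.7, 20.66, -44.01, 93.74, -199.66]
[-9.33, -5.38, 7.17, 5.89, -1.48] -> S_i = Random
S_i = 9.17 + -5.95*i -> [9.17, 3.22, -2.73, -8.68, -14.63]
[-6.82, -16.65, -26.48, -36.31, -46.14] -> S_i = -6.82 + -9.83*i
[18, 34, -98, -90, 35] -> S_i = Random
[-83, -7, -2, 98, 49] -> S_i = Random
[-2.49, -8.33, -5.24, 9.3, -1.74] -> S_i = Random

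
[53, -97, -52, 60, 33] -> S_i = Random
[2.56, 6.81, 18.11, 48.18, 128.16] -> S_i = 2.56*2.66^i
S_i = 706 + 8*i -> [706, 714, 722, 730, 738]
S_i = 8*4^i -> [8, 32, 128, 512, 2048]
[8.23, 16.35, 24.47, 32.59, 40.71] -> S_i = 8.23 + 8.12*i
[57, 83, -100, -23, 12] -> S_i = Random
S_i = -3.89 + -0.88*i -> [-3.89, -4.77, -5.65, -6.53, -7.41]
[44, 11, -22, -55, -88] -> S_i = 44 + -33*i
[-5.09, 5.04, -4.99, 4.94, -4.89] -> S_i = -5.09*(-0.99)^i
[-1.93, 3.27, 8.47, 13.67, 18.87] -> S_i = -1.93 + 5.20*i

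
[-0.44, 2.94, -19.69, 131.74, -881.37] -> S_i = -0.44*(-6.69)^i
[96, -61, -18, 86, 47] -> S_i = Random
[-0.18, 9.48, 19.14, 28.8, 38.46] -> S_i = -0.18 + 9.66*i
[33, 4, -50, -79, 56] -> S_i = Random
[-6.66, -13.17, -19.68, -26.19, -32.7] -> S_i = -6.66 + -6.51*i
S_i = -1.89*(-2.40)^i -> [-1.89, 4.54, -10.89, 26.13, -62.71]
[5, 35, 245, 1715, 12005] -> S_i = 5*7^i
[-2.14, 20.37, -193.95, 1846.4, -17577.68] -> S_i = -2.14*(-9.52)^i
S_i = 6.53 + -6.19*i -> [6.53, 0.34, -5.85, -12.04, -18.23]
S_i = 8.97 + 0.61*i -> [8.97, 9.58, 10.19, 10.8, 11.41]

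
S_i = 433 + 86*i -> [433, 519, 605, 691, 777]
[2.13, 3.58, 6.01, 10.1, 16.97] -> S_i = 2.13*1.68^i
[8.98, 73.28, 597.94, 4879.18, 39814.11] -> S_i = 8.98*8.16^i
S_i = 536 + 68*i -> [536, 604, 672, 740, 808]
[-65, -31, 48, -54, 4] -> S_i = Random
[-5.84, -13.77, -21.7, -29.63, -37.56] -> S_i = -5.84 + -7.93*i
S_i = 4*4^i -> [4, 16, 64, 256, 1024]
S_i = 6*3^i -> [6, 18, 54, 162, 486]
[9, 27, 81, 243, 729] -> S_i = 9*3^i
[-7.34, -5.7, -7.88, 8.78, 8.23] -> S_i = Random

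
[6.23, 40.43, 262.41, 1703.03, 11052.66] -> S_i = 6.23*6.49^i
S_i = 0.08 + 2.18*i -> [0.08, 2.26, 4.44, 6.62, 8.8]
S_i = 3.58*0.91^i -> [3.58, 3.26, 2.96, 2.7, 2.45]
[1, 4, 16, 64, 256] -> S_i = 1*4^i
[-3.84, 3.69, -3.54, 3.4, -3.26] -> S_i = -3.84*(-0.96)^i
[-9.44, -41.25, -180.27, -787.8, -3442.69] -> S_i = -9.44*4.37^i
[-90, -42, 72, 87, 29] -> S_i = Random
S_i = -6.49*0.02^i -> [-6.49, -0.13, -0.0, -0.0, -0.0]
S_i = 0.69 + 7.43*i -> [0.69, 8.12, 15.55, 22.98, 30.41]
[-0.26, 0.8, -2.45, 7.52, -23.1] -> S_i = -0.26*(-3.07)^i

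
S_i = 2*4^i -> [2, 8, 32, 128, 512]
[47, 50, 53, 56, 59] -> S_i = 47 + 3*i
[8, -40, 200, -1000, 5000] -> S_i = 8*-5^i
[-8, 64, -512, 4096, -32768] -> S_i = -8*-8^i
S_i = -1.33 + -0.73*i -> [-1.33, -2.06, -2.79, -3.52, -4.25]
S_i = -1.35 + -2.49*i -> [-1.35, -3.84, -6.33, -8.82, -11.31]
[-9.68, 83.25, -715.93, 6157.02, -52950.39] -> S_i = -9.68*(-8.60)^i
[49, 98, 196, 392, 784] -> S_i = 49*2^i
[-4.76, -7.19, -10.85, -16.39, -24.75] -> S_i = -4.76*1.51^i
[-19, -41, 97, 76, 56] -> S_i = Random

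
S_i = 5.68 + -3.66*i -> [5.68, 2.02, -1.64, -5.3, -8.96]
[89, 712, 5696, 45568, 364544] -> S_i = 89*8^i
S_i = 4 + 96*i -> [4, 100, 196, 292, 388]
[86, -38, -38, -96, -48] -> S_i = Random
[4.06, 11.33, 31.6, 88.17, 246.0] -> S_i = 4.06*2.79^i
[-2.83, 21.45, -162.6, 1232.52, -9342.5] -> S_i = -2.83*(-7.58)^i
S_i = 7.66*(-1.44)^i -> [7.66, -11.03, 15.88, -22.87, 32.94]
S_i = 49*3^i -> [49, 147, 441, 1323, 3969]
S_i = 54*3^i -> [54, 162, 486, 1458, 4374]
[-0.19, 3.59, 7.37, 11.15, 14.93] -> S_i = -0.19 + 3.78*i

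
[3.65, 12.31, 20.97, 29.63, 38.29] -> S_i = 3.65 + 8.66*i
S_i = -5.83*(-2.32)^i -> [-5.83, 13.53, -31.38, 72.8, -168.9]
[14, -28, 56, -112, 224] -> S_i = 14*-2^i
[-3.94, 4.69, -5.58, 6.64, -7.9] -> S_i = -3.94*(-1.19)^i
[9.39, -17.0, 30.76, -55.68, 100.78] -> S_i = 9.39*(-1.81)^i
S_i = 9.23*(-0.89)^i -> [9.23, -8.21, 7.31, -6.51, 5.79]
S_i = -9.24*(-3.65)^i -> [-9.24, 33.73, -123.1, 449.31, -1640.0]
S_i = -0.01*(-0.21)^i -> [-0.01, 0.0, -0.0, 0.0, -0.0]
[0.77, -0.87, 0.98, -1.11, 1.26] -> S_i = 0.77*(-1.13)^i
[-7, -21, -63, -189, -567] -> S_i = -7*3^i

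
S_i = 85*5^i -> [85, 425, 2125, 10625, 53125]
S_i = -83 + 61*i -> [-83, -22, 39, 100, 161]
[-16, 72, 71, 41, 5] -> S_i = Random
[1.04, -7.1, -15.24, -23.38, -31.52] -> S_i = 1.04 + -8.14*i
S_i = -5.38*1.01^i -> [-5.38, -5.43, -5.49, -5.54, -5.6]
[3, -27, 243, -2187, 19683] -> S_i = 3*-9^i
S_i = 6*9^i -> [6, 54, 486, 4374, 39366]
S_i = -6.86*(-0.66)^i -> [-6.86, 4.53, -2.99, 1.97, -1.3]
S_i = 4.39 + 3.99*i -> [4.39, 8.38, 12.37, 16.36, 20.35]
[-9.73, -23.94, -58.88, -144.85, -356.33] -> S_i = -9.73*2.46^i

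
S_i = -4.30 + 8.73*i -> [-4.3, 4.43, 13.16, 21.89, 30.62]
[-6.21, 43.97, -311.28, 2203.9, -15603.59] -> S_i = -6.21*(-7.08)^i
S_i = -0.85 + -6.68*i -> [-0.85, -7.53, -14.21, -20.89, -27.57]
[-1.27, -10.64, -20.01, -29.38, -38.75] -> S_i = -1.27 + -9.37*i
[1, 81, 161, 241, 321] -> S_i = 1 + 80*i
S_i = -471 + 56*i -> [-471, -415, -359, -303, -247]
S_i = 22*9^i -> [22, 198, 1782, 16038, 144342]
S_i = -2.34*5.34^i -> [-2.34, -12.5, -66.73, -356.32, -1902.75]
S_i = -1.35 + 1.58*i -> [-1.35, 0.23, 1.81, 3.39, 4.97]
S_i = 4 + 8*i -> [4, 12, 20, 28, 36]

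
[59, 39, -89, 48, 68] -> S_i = Random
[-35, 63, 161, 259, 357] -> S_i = -35 + 98*i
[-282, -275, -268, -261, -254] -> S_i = -282 + 7*i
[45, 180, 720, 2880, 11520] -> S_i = 45*4^i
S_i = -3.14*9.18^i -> [-3.14, -28.83, -264.62, -2429.17, -22299.77]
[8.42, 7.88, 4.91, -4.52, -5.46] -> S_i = Random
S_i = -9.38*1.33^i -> [-9.38, -12.48, -16.59, -22.07, -29.35]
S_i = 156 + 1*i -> [156, 157, 158, 159, 160]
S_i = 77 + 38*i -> [77, 115, 153, 191, 229]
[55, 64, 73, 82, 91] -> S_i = 55 + 9*i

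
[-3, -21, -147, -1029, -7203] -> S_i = -3*7^i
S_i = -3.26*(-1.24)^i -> [-3.26, 4.04, -5.01, 6.22, -7.71]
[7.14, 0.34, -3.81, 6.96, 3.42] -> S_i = Random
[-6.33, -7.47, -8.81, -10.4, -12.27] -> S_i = -6.33*1.18^i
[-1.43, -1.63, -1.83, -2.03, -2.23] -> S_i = -1.43 + -0.20*i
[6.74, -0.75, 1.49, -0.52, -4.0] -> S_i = Random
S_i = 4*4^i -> [4, 16, 64, 256, 1024]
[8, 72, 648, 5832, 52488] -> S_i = 8*9^i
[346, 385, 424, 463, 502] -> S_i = 346 + 39*i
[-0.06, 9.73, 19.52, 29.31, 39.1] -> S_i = -0.06 + 9.79*i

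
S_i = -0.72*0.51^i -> [-0.72, -0.37, -0.19, -0.1, -0.05]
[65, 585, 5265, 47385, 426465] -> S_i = 65*9^i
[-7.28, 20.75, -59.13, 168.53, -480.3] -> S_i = -7.28*(-2.85)^i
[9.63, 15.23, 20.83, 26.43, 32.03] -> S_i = 9.63 + 5.60*i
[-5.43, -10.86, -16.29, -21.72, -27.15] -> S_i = -5.43 + -5.43*i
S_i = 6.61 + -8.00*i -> [6.61, -1.39, -9.39, -17.39, -25.39]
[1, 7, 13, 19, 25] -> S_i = 1 + 6*i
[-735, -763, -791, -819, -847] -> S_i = -735 + -28*i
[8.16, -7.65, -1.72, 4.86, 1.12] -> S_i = Random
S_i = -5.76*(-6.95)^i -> [-5.76, 40.03, -278.22, 1933.65, -13438.84]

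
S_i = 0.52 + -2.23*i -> [0.52, -1.71, -3.94, -6.17, -8.4]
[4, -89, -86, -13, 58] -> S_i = Random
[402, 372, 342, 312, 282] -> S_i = 402 + -30*i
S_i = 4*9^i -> [4, 36, 324, 2916, 26244]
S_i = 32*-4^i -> [32, -128, 512, -2048, 8192]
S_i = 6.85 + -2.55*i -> [6.85, 4.3, 1.75, -0.8, -3.35]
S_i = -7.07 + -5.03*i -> [-7.07, -12.1, -17.13, -22.16, -27.19]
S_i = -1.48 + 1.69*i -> [-1.48, 0.21, 1.9, 3.59, 5.28]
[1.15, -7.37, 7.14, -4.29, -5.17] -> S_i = Random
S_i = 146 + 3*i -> [146, 149, 152, 155, 158]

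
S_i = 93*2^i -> [93, 186, 372, 744, 1488]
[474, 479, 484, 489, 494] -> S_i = 474 + 5*i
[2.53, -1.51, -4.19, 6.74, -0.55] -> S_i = Random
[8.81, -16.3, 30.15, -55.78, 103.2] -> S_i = 8.81*(-1.85)^i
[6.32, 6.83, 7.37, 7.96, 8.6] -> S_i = 6.32*1.08^i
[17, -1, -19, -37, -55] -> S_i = 17 + -18*i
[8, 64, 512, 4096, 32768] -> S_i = 8*8^i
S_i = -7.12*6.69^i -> [-7.12, -47.63, -318.66, -2131.86, -14262.13]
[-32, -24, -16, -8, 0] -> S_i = -32 + 8*i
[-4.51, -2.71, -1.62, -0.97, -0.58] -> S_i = -4.51*0.60^i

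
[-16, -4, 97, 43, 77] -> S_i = Random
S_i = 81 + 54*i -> [81, 135, 189, 243, 297]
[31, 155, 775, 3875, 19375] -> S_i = 31*5^i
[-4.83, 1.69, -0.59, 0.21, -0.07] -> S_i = -4.83*(-0.35)^i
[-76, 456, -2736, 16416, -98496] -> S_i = -76*-6^i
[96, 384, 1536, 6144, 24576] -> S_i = 96*4^i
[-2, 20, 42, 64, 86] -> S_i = -2 + 22*i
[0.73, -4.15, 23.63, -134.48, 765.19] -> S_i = 0.73*(-5.69)^i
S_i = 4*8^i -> [4, 32, 256, 2048, 16384]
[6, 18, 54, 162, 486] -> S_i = 6*3^i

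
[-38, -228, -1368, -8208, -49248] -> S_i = -38*6^i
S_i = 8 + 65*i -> [8, 73, 138, 203, 268]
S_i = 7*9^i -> [7, 63, 567, 5103, 45927]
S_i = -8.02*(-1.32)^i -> [-8.02, 10.59, -13.97, 18.45, -24.35]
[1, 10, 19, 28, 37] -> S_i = 1 + 9*i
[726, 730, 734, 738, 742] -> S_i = 726 + 4*i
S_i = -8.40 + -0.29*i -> [-8.4, -8.69, -8.98, -9.27, -9.56]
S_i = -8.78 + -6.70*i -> [-8.78, -15.48, -22.18, -28.88, -35.58]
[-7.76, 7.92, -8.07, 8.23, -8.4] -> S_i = -7.76*(-1.02)^i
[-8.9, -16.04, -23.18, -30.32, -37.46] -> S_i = -8.90 + -7.14*i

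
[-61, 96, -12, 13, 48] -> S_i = Random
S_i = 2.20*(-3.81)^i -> [2.2, -8.38, 31.94, -121.67, 463.58]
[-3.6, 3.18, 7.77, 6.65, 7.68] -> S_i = Random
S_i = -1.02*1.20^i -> [-1.02, -1.22, -1.47, -1.76, -2.12]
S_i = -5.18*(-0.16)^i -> [-5.18, 0.83, -0.13, 0.02, -0.0]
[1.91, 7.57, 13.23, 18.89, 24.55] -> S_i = 1.91 + 5.66*i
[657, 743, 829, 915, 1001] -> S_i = 657 + 86*i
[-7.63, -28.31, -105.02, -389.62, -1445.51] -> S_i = -7.63*3.71^i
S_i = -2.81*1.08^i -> [-2.81, -3.03, -3.28, -3.54, -3.82]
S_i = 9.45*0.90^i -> [9.45, 8.5, 7.65, 6.89, 6.2]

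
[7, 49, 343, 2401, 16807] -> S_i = 7*7^i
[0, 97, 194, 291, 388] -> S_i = 0 + 97*i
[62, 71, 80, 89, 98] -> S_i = 62 + 9*i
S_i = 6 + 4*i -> [6, 10, 14, 18, 22]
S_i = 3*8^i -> [3, 24, 192, 1536, 12288]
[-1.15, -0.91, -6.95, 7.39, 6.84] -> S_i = Random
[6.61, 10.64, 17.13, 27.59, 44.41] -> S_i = 6.61*1.61^i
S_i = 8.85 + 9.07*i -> [8.85, 17.92, 26.99, 36.06, 45.13]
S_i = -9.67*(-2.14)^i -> [-9.67, 20.69, -44.28, 94.77, -202.81]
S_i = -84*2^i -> [-84, -168, -336, -672, -1344]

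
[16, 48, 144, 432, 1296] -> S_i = 16*3^i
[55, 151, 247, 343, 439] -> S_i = 55 + 96*i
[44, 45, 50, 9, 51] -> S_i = Random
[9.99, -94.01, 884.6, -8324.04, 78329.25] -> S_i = 9.99*(-9.41)^i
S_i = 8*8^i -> [8, 64, 512, 4096, 32768]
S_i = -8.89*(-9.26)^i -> [-8.89, 82.32, -762.3, 7058.86, -65365.07]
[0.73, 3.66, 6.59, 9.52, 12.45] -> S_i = 0.73 + 2.93*i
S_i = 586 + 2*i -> [586, 588, 590, 592, 594]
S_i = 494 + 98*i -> [494, 592, 690, 788, 886]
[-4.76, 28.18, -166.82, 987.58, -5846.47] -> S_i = -4.76*(-5.92)^i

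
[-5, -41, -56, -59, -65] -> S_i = Random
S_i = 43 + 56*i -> [43, 99, 155, 211, 267]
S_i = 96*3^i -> [96, 288, 864, 2592, 7776]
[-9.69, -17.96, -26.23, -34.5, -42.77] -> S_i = -9.69 + -8.27*i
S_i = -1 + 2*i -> [-1, 1, 3, 5, 7]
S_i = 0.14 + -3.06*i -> [0.14, -2.92, -5.98, -9.04, -12.1]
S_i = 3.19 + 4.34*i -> [3.19, 7.53, 11.87, 16.21, 20.55]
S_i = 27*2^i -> [27, 54, 108, 216, 432]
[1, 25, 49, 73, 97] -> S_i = 1 + 24*i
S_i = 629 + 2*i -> [629, 631, 633, 635, 637]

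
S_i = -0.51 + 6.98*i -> [-0.51, 6.47, 13.45, 20.43, 27.41]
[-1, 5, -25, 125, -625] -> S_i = -1*-5^i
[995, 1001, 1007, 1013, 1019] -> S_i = 995 + 6*i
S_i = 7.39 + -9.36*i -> [7.39, -1.97, -11.33, -20.69, -30.05]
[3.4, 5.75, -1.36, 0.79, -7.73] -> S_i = Random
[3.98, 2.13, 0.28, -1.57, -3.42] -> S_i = 3.98 + -1.85*i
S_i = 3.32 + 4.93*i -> [3.32, 8.25, 13.18, 18.11, 23.04]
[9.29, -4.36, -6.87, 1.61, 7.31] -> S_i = Random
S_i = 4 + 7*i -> [4, 11, 18, 25, 32]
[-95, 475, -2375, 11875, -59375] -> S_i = -95*-5^i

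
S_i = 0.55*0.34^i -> [0.55, 0.19, 0.06, 0.02, 0.01]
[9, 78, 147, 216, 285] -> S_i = 9 + 69*i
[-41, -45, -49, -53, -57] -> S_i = -41 + -4*i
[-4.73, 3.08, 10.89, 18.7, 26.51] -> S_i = -4.73 + 7.81*i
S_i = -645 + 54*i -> [-645, -591, -537, -483, -429]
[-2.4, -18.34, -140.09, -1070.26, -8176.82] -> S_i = -2.40*7.64^i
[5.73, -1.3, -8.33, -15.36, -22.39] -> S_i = 5.73 + -7.03*i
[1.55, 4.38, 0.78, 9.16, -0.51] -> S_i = Random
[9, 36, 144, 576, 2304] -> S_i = 9*4^i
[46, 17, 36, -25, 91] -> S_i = Random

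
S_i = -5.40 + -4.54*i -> [-5.4, -9.94, -14.48, -19.02, -23.56]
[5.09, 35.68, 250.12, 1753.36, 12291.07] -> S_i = 5.09*7.01^i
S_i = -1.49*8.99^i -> [-1.49, -13.4, -120.42, -1082.59, -9732.51]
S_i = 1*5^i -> [1, 5, 25, 125, 625]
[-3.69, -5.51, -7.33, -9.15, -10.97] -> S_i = -3.69 + -1.82*i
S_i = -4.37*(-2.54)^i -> [-4.37, 11.1, -28.19, 71.61, -181.89]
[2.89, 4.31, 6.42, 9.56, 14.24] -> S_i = 2.89*1.49^i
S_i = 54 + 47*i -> [54, 101, 148, 195, 242]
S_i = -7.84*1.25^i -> [-7.84, -9.8, -12.25, -15.31, -19.14]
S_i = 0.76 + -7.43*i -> [0.76, -6.67, -14.1, -21.53, -28.96]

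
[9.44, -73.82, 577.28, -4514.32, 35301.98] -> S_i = 9.44*(-7.82)^i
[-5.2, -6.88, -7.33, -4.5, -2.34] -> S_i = Random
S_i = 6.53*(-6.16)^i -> [6.53, -40.22, 247.78, -1526.35, 9402.34]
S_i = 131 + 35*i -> [131, 166, 201, 236, 271]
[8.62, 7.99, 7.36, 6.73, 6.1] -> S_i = 8.62 + -0.63*i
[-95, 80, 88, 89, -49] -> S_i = Random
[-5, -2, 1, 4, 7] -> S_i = -5 + 3*i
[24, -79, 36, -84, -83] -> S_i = Random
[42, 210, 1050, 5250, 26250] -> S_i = 42*5^i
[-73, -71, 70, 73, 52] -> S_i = Random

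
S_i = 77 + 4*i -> [77, 81, 85, 89, 93]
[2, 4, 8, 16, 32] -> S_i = 2*2^i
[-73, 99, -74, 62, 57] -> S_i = Random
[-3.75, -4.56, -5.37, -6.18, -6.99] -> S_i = -3.75 + -0.81*i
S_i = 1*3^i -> [1, 3, 9, 27, 81]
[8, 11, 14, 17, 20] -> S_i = 8 + 3*i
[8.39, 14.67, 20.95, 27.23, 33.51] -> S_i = 8.39 + 6.28*i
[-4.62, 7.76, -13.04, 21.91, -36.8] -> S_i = -4.62*(-1.68)^i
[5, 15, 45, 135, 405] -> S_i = 5*3^i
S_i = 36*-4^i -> [36, -144, 576, -2304, 9216]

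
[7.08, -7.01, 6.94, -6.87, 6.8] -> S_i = 7.08*(-0.99)^i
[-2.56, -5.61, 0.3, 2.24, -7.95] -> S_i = Random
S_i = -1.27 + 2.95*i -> [-1.27, 1.68, 4.63, 7.58, 10.53]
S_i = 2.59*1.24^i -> [2.59, 3.21, 3.98, 4.94, 6.12]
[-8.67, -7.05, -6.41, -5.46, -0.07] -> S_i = Random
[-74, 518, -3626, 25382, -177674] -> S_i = -74*-7^i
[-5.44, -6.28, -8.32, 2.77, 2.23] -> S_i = Random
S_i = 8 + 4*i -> [8, 12, 16, 20, 24]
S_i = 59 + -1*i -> [59, 58, 57, 56, 55]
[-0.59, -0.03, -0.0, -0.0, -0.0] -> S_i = -0.59*0.05^i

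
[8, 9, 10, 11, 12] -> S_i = 8 + 1*i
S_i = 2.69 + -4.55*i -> [2.69, -1.86, -6.41, -10.96, -15.51]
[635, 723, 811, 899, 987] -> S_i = 635 + 88*i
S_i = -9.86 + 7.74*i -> [-9.86, -2.12, 5.62, 13.36, 21.1]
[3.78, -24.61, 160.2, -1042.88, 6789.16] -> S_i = 3.78*(-6.51)^i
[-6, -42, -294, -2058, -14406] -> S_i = -6*7^i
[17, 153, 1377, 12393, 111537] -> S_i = 17*9^i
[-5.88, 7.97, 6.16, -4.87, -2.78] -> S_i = Random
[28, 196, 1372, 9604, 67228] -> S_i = 28*7^i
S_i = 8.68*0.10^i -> [8.68, 0.87, 0.09, 0.01, 0.0]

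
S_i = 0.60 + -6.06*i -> [0.6, -5.46, -11.52, -17.58, -23.64]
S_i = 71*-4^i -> [71, -284, 1136, -4544, 18176]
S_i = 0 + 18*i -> [0, 18, 36, 54, 72]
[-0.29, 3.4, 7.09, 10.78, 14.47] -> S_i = -0.29 + 3.69*i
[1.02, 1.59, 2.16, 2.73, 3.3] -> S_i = 1.02 + 0.57*i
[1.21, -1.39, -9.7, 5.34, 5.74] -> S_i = Random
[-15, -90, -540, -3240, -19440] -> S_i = -15*6^i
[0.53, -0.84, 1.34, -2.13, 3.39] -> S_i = 0.53*(-1.59)^i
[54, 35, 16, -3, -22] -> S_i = 54 + -19*i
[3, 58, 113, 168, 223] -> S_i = 3 + 55*i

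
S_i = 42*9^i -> [42, 378, 3402, 30618, 275562]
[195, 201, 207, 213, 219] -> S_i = 195 + 6*i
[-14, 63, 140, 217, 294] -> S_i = -14 + 77*i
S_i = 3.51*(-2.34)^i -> [3.51, -8.21, 19.22, -44.97, 105.24]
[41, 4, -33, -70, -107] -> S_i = 41 + -37*i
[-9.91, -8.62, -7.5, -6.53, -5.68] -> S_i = -9.91*0.87^i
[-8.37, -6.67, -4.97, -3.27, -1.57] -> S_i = -8.37 + 1.70*i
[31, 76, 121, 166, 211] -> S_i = 31 + 45*i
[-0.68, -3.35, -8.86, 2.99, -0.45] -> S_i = Random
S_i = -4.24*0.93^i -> [-4.24, -3.94, -3.67, -3.41, -3.17]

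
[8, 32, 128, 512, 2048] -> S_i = 8*4^i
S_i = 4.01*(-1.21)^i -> [4.01, -4.85, 5.87, -7.1, 8.6]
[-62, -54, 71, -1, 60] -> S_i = Random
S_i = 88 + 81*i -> [88, 169, 250, 331, 412]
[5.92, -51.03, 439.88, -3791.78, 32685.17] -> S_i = 5.92*(-8.62)^i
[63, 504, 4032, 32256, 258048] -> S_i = 63*8^i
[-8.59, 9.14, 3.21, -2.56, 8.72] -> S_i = Random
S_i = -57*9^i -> [-57, -513, -4617, -41553, -373977]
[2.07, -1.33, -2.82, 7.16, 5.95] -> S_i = Random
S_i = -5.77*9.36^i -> [-5.77, -54.01, -505.51, -4731.55, -44287.3]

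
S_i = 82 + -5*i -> [82, 77, 72, 67, 62]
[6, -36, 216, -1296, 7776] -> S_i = 6*-6^i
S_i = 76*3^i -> [76, 228, 684, 2052, 6156]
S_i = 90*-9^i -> [90, -810, 7290, -65610, 590490]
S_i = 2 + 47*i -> [2, 49, 96, 143, 190]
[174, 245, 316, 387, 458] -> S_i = 174 + 71*i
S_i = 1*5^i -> [1, 5, 25, 125, 625]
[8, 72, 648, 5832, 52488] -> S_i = 8*9^i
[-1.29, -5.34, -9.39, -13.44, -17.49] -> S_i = -1.29 + -4.05*i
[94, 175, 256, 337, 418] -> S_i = 94 + 81*i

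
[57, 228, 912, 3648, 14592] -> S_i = 57*4^i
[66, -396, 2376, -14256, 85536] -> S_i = 66*-6^i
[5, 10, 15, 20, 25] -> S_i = 5 + 5*i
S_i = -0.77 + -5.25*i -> [-0.77, -6.02, -11.27, -16.52, -21.77]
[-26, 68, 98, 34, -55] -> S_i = Random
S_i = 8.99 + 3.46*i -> [8.99, 12.45, 15.91, 19.37, 22.83]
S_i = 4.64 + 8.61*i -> [4.64, 13.25, 21.86, 30.47, 39.08]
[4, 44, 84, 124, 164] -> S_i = 4 + 40*i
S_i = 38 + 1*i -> [38, 39, 40, 41, 42]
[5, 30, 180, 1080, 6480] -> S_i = 5*6^i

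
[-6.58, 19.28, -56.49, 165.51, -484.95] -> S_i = -6.58*(-2.93)^i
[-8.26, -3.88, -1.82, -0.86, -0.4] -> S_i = -8.26*0.47^i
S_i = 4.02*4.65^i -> [4.02, 18.69, 86.92, 404.19, 1879.48]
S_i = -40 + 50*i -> [-40, 10, 60, 110, 160]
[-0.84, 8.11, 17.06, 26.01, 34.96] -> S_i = -0.84 + 8.95*i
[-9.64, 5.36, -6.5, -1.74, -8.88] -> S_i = Random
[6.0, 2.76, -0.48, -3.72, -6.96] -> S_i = 6.00 + -3.24*i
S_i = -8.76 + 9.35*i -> [-8.76, 0.59, 9.94, 19.29, 28.64]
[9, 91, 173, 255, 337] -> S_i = 9 + 82*i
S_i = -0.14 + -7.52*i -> [-0.14, -7.66, -15.18, -22.7, -30.22]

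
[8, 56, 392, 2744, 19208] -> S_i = 8*7^i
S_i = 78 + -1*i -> [78, 77, 76, 75, 74]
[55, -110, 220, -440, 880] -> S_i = 55*-2^i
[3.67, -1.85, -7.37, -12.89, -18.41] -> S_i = 3.67 + -5.52*i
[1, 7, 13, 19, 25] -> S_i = 1 + 6*i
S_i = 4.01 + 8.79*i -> [4.01, 12.8, 21.59, 30.38, 39.17]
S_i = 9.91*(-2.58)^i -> [9.91, -25.57, 65.96, -170.19, 439.09]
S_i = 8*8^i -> [8, 64, 512, 4096, 32768]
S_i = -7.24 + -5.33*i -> [-7.24, -12.57, -17.9, -23.23, -28.56]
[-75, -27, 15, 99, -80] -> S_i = Random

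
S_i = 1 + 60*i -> [1, 61, 121, 181, 241]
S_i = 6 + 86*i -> [6, 92, 178, 264, 350]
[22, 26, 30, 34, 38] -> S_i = 22 + 4*i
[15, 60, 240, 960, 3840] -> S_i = 15*4^i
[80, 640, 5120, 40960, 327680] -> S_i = 80*8^i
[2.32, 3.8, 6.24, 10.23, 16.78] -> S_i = 2.32*1.64^i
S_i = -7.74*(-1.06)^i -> [-7.74, 8.2, -8.7, 9.22, -9.77]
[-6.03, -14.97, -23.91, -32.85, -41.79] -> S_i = -6.03 + -8.94*i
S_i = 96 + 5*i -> [96, 101, 106, 111, 116]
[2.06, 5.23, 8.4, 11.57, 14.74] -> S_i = 2.06 + 3.17*i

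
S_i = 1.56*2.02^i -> [1.56, 3.15, 6.37, 12.86, 25.97]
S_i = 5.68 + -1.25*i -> [5.68, 4.43, 3.18, 1.93, 0.68]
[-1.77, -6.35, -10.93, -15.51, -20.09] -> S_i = -1.77 + -4.58*i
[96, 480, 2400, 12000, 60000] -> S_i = 96*5^i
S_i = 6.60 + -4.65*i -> [6.6, 1.95, -2.7, -7.35, -12.0]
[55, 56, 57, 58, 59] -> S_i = 55 + 1*i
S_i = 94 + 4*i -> [94, 98, 102, 106, 110]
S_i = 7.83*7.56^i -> [7.83, 59.19, 447.51, 3383.2, 25576.96]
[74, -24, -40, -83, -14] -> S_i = Random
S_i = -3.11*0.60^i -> [-3.11, -1.87, -1.12, -0.67, -0.4]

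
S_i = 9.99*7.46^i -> [9.99, 74.53, 555.96, 4147.46, 30940.03]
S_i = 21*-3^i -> [21, -63, 189, -567, 1701]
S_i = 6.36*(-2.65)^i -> [6.36, -16.85, 44.66, -118.36, 313.65]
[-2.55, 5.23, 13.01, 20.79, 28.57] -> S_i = -2.55 + 7.78*i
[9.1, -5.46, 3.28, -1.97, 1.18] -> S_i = 9.10*(-0.60)^i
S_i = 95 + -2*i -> [95, 93, 91, 89, 87]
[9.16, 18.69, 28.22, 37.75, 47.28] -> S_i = 9.16 + 9.53*i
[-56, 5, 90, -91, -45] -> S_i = Random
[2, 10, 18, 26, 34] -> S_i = 2 + 8*i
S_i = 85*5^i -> [85, 425, 2125, 10625, 53125]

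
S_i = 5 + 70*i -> [5, 75, 145, 215, 285]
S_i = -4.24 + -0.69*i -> [-4.24, -4.93, -5.62, -6.31, -7.0]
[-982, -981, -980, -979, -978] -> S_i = -982 + 1*i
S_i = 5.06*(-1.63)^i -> [5.06, -8.25, 13.44, -21.91, 35.72]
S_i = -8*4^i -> [-8, -32, -128, -512, -2048]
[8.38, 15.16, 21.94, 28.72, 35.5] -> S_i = 8.38 + 6.78*i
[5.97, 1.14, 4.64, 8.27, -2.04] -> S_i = Random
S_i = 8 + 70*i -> [8, 78, 148, 218, 288]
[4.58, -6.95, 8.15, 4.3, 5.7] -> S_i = Random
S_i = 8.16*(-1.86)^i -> [8.16, -15.18, 28.23, -52.51, 97.67]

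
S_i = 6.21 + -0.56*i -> [6.21, 5.65, 5.09, 4.53, 3.97]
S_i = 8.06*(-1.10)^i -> [8.06, -8.87, 9.75, -10.73, 11.8]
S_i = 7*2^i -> [7, 14, 28, 56, 112]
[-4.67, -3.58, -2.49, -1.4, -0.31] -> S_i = -4.67 + 1.09*i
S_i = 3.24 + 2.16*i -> [3.24, 5.4, 7.56, 9.72, 11.88]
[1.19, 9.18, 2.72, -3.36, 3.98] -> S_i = Random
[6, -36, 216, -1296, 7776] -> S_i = 6*-6^i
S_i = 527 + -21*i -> [527, 506, 485, 464, 443]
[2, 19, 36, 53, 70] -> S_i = 2 + 17*i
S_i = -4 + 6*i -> [-4, 2, 8, 14, 20]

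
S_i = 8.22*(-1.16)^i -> [8.22, -9.54, 11.06, -12.83, 14.88]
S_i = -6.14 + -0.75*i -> [-6.14, -6.89, -7.64, -8.39, -9.14]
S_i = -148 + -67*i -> [-148, -215, -282, -349, -416]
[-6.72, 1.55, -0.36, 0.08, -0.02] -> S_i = -6.72*(-0.23)^i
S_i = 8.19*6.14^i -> [8.19, 50.29, 308.76, 1895.78, 11640.12]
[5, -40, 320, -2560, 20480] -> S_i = 5*-8^i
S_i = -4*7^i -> [-4, -28, -196, -1372, -9604]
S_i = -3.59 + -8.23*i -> [-3.59, -11.82, -20.05, -28.28, -36.51]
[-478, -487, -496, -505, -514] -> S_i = -478 + -9*i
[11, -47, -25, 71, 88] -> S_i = Random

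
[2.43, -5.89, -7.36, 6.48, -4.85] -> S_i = Random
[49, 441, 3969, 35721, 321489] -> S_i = 49*9^i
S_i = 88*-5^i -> [88, -440, 2200, -11000, 55000]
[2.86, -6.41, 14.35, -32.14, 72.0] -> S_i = 2.86*(-2.24)^i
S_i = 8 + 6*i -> [8, 14, 20, 26, 32]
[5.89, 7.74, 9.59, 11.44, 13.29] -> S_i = 5.89 + 1.85*i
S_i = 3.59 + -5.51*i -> [3.59, -1.92, -7.43, -12.94, -18.45]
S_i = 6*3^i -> [6, 18, 54, 162, 486]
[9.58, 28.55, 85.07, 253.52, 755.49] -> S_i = 9.58*2.98^i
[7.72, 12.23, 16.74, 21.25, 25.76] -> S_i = 7.72 + 4.51*i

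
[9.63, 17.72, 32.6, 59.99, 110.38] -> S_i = 9.63*1.84^i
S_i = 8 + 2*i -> [8, 10, 12, 14, 16]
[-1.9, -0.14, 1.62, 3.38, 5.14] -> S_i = -1.90 + 1.76*i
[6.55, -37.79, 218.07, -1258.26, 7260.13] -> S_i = 6.55*(-5.77)^i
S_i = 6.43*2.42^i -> [6.43, 15.56, 37.66, 91.13, 220.53]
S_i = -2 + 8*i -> [-2, 6, 14, 22, 30]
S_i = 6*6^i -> [6, 36, 216, 1296, 7776]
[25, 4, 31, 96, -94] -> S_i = Random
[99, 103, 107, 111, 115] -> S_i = 99 + 4*i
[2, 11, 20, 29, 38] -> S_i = 2 + 9*i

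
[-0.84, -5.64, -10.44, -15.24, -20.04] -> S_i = -0.84 + -4.80*i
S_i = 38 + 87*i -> [38, 125, 212, 299, 386]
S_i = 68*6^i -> [68, 408, 2448, 14688, 88128]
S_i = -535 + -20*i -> [-535, -555, -575, -595, -615]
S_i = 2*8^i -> [2, 16, 128, 1024, 8192]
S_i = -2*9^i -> [-2, -18, -162, -1458, -13122]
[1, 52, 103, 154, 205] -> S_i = 1 + 51*i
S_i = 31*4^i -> [31, 124, 496, 1984, 7936]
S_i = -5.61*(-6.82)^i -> [-5.61, 38.26, -260.93, 1779.57, -12136.69]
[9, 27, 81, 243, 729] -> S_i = 9*3^i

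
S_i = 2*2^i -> [2, 4, 8, 16, 32]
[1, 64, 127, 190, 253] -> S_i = 1 + 63*i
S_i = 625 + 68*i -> [625, 693, 761, 829, 897]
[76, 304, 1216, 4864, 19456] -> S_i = 76*4^i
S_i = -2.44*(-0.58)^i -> [-2.44, 1.42, -0.82, 0.48, -0.28]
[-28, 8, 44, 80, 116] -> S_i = -28 + 36*i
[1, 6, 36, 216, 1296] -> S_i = 1*6^i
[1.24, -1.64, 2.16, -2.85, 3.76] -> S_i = 1.24*(-1.32)^i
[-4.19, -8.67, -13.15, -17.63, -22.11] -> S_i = -4.19 + -4.48*i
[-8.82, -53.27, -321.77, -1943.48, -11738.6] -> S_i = -8.82*6.04^i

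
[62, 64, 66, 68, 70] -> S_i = 62 + 2*i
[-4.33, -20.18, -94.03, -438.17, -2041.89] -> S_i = -4.33*4.66^i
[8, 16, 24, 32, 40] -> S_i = 8 + 8*i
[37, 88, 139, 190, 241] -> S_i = 37 + 51*i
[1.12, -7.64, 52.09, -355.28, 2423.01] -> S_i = 1.12*(-6.82)^i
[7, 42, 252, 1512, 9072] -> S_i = 7*6^i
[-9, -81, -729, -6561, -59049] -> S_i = -9*9^i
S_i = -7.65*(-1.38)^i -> [-7.65, 10.56, -14.57, 20.1, -27.74]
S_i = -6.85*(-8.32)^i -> [-6.85, 56.99, -474.17, 3945.12, -32823.42]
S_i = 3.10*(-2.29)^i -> [3.1, -7.1, 16.26, -37.23, 85.25]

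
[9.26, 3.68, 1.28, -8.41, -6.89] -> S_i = Random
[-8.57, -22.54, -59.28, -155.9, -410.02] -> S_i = -8.57*2.63^i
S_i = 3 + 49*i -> [3, 52, 101, 150, 199]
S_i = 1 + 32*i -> [1, 33, 65, 97, 129]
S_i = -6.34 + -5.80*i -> [-6.34, -12.14, -17.94, -23.74, -29.54]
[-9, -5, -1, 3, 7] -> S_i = -9 + 4*i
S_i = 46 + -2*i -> [46, 44, 42, 40, 38]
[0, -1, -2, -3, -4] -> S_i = 0 + -1*i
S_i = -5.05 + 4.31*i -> [-5.05, -0.74, 3.57, 7.88, 12.19]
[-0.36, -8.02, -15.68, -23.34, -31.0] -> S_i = -0.36 + -7.66*i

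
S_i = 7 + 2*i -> [7, 9, 11, 13, 15]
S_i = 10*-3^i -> [10, -30, 90, -270, 810]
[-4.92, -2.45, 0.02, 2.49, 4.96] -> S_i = -4.92 + 2.47*i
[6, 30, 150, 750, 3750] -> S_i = 6*5^i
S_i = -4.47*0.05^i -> [-4.47, -0.22, -0.01, -0.0, -0.0]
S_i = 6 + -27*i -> [6, -21, -48, -75, -102]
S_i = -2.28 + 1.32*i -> [-2.28, -0.96, 0.36, 1.68, 3.0]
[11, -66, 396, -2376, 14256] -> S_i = 11*-6^i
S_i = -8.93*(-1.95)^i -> [-8.93, 17.41, -33.96, 66.21, -129.12]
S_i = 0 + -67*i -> [0, -67, -134, -201, -268]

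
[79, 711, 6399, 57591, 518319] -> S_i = 79*9^i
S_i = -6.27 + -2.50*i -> [-6.27, -8.77, -11.27, -13.77, -16.27]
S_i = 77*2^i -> [77, 154, 308, 616, 1232]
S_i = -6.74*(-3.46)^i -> [-6.74, 23.32, -80.69, 279.18, -965.97]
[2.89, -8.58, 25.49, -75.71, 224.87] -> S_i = 2.89*(-2.97)^i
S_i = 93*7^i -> [93, 651, 4557, 31899, 223293]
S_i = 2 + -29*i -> [2, -27, -56, -85, -114]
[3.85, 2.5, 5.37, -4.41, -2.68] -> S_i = Random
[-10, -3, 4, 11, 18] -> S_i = -10 + 7*i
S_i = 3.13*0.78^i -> [3.13, 2.44, 1.9, 1.49, 1.16]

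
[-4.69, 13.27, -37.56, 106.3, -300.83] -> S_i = -4.69*(-2.83)^i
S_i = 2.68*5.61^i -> [2.68, 15.03, 84.35, 473.18, 2654.52]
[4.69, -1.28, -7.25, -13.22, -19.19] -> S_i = 4.69 + -5.97*i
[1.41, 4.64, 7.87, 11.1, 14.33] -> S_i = 1.41 + 3.23*i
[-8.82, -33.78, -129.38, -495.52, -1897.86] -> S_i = -8.82*3.83^i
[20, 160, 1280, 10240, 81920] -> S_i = 20*8^i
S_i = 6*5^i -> [6, 30, 150, 750, 3750]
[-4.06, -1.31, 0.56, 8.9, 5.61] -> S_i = Random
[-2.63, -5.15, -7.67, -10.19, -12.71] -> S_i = -2.63 + -2.52*i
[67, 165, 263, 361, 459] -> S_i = 67 + 98*i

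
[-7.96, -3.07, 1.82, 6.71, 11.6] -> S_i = -7.96 + 4.89*i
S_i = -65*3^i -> [-65, -195, -585, -1755, -5265]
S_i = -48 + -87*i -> [-48, -135, -222, -309, -396]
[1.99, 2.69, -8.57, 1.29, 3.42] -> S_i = Random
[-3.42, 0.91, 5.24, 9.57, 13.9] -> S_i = -3.42 + 4.33*i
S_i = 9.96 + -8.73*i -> [9.96, 1.23, -7.5, -16.23, -24.96]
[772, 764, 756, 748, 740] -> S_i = 772 + -8*i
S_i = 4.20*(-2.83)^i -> [4.2, -11.89, 33.64, -95.19, 269.4]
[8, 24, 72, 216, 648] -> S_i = 8*3^i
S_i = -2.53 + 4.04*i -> [-2.53, 1.51, 5.55, 9.59, 13.63]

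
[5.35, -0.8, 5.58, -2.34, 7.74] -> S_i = Random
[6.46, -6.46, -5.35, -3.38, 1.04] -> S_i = Random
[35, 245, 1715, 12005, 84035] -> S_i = 35*7^i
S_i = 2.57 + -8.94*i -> [2.57, -6.37, -15.31, -24.25, -33.19]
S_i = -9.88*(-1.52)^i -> [-9.88, 15.02, -22.83, 34.7, -52.74]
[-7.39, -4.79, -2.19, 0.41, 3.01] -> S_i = -7.39 + 2.60*i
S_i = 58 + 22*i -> [58, 80, 102, 124, 146]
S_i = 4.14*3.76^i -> [4.14, 15.57, 58.53, 220.07, 827.47]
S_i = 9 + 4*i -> [9, 13, 17, 21, 25]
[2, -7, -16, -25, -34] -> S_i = 2 + -9*i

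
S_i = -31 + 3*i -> [-31, -28, -25, -22, -19]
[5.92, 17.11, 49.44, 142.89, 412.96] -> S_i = 5.92*2.89^i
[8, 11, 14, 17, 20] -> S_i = 8 + 3*i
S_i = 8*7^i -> [8, 56, 392, 2744, 19208]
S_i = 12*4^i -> [12, 48, 192, 768, 3072]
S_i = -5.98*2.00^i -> [-5.98, -11.96, -23.92, -47.84, -95.68]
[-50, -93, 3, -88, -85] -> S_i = Random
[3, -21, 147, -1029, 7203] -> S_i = 3*-7^i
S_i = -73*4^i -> [-73, -292, -1168, -4672, -18688]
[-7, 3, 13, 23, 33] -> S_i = -7 + 10*i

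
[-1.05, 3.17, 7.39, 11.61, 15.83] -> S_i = -1.05 + 4.22*i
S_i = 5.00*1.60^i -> [5.0, 8.0, 12.8, 20.48, 32.77]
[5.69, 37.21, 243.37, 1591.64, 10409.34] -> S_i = 5.69*6.54^i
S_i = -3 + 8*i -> [-3, 5, 13, 21, 29]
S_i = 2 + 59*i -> [2, 61, 120, 179, 238]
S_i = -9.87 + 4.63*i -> [-9.87, -5.24, -0.61, 4.02, 8.65]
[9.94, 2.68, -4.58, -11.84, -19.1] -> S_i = 9.94 + -7.26*i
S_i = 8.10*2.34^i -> [8.1, 18.95, 44.35, 103.78, 242.86]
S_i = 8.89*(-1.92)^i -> [8.89, -17.07, 32.77, -62.92, 120.81]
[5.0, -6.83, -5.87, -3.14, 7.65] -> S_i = Random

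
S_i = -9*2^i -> [-9, -18, -36, -72, -144]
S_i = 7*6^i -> [7, 42, 252, 1512, 9072]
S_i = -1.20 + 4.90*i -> [-1.2, 3.7, 8.6, 13.5, 18.4]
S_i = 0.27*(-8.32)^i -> [0.27, -2.25, 18.69, -155.5, 1293.77]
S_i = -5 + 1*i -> [-5, -4, -3, -2, -1]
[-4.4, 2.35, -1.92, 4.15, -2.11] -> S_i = Random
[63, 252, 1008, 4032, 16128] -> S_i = 63*4^i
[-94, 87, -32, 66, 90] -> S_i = Random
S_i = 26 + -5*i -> [26, 21, 16, 11, 6]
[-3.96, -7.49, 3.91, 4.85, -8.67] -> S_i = Random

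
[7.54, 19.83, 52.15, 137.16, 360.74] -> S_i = 7.54*2.63^i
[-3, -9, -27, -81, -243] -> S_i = -3*3^i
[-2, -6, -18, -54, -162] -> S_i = -2*3^i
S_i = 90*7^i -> [90, 630, 4410, 30870, 216090]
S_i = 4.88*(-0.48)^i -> [4.88, -2.34, 1.12, -0.54, 0.26]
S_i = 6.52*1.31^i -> [6.52, 8.54, 11.19, 14.66, 19.2]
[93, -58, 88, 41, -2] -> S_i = Random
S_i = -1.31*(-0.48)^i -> [-1.31, 0.63, -0.3, 0.14, -0.07]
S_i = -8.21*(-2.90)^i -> [-8.21, 23.81, -69.05, 200.23, -580.68]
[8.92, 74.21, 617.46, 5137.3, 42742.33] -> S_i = 8.92*8.32^i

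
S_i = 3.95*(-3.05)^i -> [3.95, -12.05, 36.74, -112.07, 341.82]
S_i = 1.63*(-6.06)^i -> [1.63, -9.88, 59.86, -362.75, 2198.26]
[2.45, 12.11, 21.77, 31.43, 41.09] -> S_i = 2.45 + 9.66*i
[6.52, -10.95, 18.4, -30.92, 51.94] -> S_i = 6.52*(-1.68)^i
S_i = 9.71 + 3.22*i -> [9.71, 12.93, 16.15, 19.37, 22.59]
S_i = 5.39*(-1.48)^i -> [5.39, -7.98, 11.81, -17.47, 25.86]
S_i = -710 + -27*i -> [-710, -737, -764, -791, -818]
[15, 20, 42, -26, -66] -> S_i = Random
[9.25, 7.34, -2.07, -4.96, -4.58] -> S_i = Random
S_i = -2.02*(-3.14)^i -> [-2.02, 6.34, -19.92, 62.54, -196.37]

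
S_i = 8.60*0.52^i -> [8.6, 4.47, 2.33, 1.21, 0.63]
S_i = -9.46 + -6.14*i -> [-9.46, -15.6, -21.74, -27.88, -34.02]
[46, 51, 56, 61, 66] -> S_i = 46 + 5*i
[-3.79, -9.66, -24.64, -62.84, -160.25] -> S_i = -3.79*2.55^i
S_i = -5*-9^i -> [-5, 45, -405, 3645, -32805]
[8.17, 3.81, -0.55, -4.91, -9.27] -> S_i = 8.17 + -4.36*i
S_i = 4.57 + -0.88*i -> [4.57, 3.69, 2.81, 1.93, 1.05]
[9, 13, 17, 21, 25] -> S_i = 9 + 4*i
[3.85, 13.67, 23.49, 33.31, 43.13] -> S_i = 3.85 + 9.82*i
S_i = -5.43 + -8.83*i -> [-5.43, -14.26, -23.09, -31.92, -40.75]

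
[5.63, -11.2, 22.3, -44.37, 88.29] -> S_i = 5.63*(-1.99)^i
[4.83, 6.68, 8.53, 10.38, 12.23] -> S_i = 4.83 + 1.85*i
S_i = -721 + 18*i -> [-721, -703, -685, -667, -649]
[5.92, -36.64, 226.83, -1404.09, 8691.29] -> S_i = 5.92*(-6.19)^i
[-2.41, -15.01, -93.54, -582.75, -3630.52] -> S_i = -2.41*6.23^i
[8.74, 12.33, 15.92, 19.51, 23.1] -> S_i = 8.74 + 3.59*i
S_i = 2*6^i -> [2, 12, 72, 432, 2592]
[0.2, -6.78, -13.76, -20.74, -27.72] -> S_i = 0.20 + -6.98*i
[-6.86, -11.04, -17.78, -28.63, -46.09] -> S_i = -6.86*1.61^i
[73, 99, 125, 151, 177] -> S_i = 73 + 26*i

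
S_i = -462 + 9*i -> [-462, -453, -444, -435, -426]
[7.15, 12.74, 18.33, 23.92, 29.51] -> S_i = 7.15 + 5.59*i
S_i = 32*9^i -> [32, 288, 2592, 23328, 209952]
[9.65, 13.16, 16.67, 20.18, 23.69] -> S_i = 9.65 + 3.51*i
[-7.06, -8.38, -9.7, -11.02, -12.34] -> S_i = -7.06 + -1.32*i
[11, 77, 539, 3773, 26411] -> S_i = 11*7^i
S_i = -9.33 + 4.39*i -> [-9.33, -4.94, -0.55, 3.84, 8.23]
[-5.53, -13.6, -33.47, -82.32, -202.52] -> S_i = -5.53*2.46^i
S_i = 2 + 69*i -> [2, 71, 140, 209, 278]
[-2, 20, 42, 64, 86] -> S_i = -2 + 22*i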